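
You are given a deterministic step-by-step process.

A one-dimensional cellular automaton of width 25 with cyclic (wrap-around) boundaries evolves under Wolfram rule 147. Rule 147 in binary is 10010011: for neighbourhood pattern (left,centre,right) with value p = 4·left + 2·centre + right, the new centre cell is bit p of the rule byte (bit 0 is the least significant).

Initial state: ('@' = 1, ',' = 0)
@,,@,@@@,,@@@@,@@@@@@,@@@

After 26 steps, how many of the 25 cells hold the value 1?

gen 0: @,,@,@@@,,@@@@,@@@@@@,@@@
gen 1: ,@@,,,@,@@,@@,,,@@@@,,,@@
gen 2: ,,,@@@,,,,,,,@@@,@@,@@@,,
gen 3: @@@,@,@@@@@@@,@,,,,,,@,@@
gen 4: @@,,,,,@@@@@,,,@@@@@@,,,@
gen 5: @,@@@@@,@@@,@@@,@@@@,@@@,
gen 6: ,,,@@@,,,@,,,@,,,@@,,,@,,
gen 7: @@@,@,@@@,@@@,@@@,,@@@,@@
gen 8: @@,,,,,@,,,@,,,@,@@,@,,,@
gen 9: @,@@@@@,@@@,@@@,,,,,,@@@,
gen 10: ,,,@@@,,,@,,,@,@@@@@@,@,,
gen 11: @@@,@,@@@,@@@,,,@@@@,,,@@
gen 12: @@,,,,,@,,,@,@@@,@@,@@@,@
gen 13: @,@@@@@,@@@,,,@,,,,,,@,,,
gen 14: ,,,@@@,,,@,@@@,@@@@@@,@@@
gen 15: @@@,@,@@@,,,@,,,@@@@,,,@,
gen 16: ,@,,,,,@,@@@,@@@,@@,@@@,,
gen 17: @,@@@@@,,,@,,,@,,,,,,@,@@
gen 18: ,,,@@@,@@@,@@@,@@@@@@,,,@
gen 19: @@@,@,,,@,,,@,,,@@@@,@@@,
gen 20: ,@,,,@@@,@@@,@@@,@@,,,@,,
gen 21: @,@@@,@,,,@,,,@,,,,@@@,@@
gen 22: ,,,@,,,@@@,@@@,@@@@,@,,,@
gen 23: @@@,@@@,@,,,@,,,@@,,,@@@,
gen 24: ,@,,,@,,,@@@,@@@,,@@@,@,,
gen 25: @,@@@,@@@,@,,,@,@@,@,,,@@
gen 26: ,,,@,,,@,,,@@@,,,,,,@@@,@

9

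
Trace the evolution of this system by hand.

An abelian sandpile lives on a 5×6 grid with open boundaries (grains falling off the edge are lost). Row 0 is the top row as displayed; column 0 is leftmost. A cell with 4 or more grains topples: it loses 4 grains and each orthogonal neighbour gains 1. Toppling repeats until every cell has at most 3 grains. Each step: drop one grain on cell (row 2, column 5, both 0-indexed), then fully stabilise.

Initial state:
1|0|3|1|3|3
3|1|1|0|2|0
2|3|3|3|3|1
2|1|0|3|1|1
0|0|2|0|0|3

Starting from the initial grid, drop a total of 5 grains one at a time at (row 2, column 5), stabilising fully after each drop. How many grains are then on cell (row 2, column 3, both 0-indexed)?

2

k=0  1|0|3|1|3|3
3|1|1|0|2|0
2|3|3|3|3|1
2|1|0|3|1|1
0|0|2|0|0|3
k=1  1|0|3|1|3|3
3|1|1|0|2|0
2|3|3|3|3|2
2|1|0|3|1|1
0|0|2|0|0|3
k=2  1|0|3|1|3|3
3|1|1|0|2|0
2|3|3|3|3|3
2|1|0|3|1|1
0|0|2|0|0|3
k=3  1|0|3|1|3|3
3|2|2|1|3|1
3|0|1|2|1|1
2|2|2|0|3|2
0|0|2|1|0|3
k=4  1|0|3|1|3|3
3|2|2|1|3|1
3|0|1|2|1|2
2|2|2|0|3|2
0|0|2|1|0|3
k=5  1|0|3|1|3|3
3|2|2|1|3|1
3|0|1|2|1|3
2|2|2|0|3|2
0|0|2|1|0|3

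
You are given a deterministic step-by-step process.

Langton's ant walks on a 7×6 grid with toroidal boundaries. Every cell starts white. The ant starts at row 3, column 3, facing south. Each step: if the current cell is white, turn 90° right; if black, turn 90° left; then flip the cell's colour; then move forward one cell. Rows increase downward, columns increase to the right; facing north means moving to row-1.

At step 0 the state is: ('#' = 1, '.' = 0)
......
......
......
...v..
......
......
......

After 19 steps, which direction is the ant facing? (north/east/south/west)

0) ......
......
......
...v..
......
......
......
1) ......
......
......
..<#..
......
......
......
2) ......
......
..^...
..##..
......
......
......
3) ......
......
..#>..
..##..
......
......
......
4) ......
......
..##..
..#v..
......
......
......
5) ......
......
..##..
..#.>.
......
......
......
6) ......
......
..##..
..#.#.
....v.
......
......
7) ......
......
..##..
..#.#.
...<#.
......
......
8) ......
......
..##..
..#^#.
...##.
......
......
9) ......
......
..##..
..##>.
...##.
......
......
10) ......
......
..##^.
..##..
...##.
......
......
11) ......
......
..###>
..##..
...##.
......
......
12) ......
......
..####
..##.v
...##.
......
......
13) ......
......
..####
..##<#
...##.
......
......
14) ......
......
..##^#
..####
...##.
......
......
15) ......
......
..#<.#
..####
...##.
......
......
16) ......
......
..#..#
..#v##
...##.
......
......
17) ......
......
..#..#
..#.>#
...##.
......
......
18) ......
......
..#.^#
..#..#
...##.
......
......
19) ......
......
..#.#>
..#..#
...##.
......
......

east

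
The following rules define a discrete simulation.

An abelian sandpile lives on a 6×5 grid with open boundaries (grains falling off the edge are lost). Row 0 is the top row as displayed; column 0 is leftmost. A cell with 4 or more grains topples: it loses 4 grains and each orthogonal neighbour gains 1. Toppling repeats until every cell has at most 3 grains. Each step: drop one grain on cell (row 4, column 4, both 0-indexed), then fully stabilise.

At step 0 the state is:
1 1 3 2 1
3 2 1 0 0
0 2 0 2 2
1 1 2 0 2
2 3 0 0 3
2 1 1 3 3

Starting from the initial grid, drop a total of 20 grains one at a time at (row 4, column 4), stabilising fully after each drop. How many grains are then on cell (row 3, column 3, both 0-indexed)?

1

k=0  1 1 3 2 1
3 2 1 0 0
0 2 0 2 2
1 1 2 0 2
2 3 0 0 3
2 1 1 3 3
k=1  1 1 3 2 1
3 2 1 0 0
0 2 0 2 2
1 1 2 0 3
2 3 0 2 1
2 1 2 0 1
k=2  1 1 3 2 1
3 2 1 0 0
0 2 0 2 2
1 1 2 0 3
2 3 0 2 2
2 1 2 0 1
k=3  1 1 3 2 1
3 2 1 0 0
0 2 0 2 2
1 1 2 0 3
2 3 0 2 3
2 1 2 0 1
k=4  1 1 3 2 1
3 2 1 0 0
0 2 0 2 3
1 1 2 1 0
2 3 0 3 1
2 1 2 0 2
k=5  1 1 3 2 1
3 2 1 0 0
0 2 0 2 3
1 1 2 1 0
2 3 0 3 2
2 1 2 0 2
k=6  1 1 3 2 1
3 2 1 0 0
0 2 0 2 3
1 1 2 1 0
2 3 0 3 3
2 1 2 0 2
k=7  1 1 3 2 1
3 2 1 0 0
0 2 0 2 3
1 1 2 2 1
2 3 1 0 1
2 1 2 1 3
k=8  1 1 3 2 1
3 2 1 0 0
0 2 0 2 3
1 1 2 2 1
2 3 1 0 2
2 1 2 1 3
k=9  1 1 3 2 1
3 2 1 0 0
0 2 0 2 3
1 1 2 2 1
2 3 1 0 3
2 1 2 1 3
k=10  1 1 3 2 1
3 2 1 0 0
0 2 0 2 3
1 1 2 2 2
2 3 1 1 1
2 1 2 2 0
k=11  1 1 3 2 1
3 2 1 0 0
0 2 0 2 3
1 1 2 2 2
2 3 1 1 2
2 1 2 2 0
k=12  1 1 3 2 1
3 2 1 0 0
0 2 0 2 3
1 1 2 2 2
2 3 1 1 3
2 1 2 2 0
k=13  1 1 3 2 1
3 2 1 0 0
0 2 0 2 3
1 1 2 2 3
2 3 1 2 0
2 1 2 2 1
k=14  1 1 3 2 1
3 2 1 0 0
0 2 0 2 3
1 1 2 2 3
2 3 1 2 1
2 1 2 2 1
k=15  1 1 3 2 1
3 2 1 0 0
0 2 0 2 3
1 1 2 2 3
2 3 1 2 2
2 1 2 2 1
k=16  1 1 3 2 1
3 2 1 0 0
0 2 0 2 3
1 1 2 2 3
2 3 1 2 3
2 1 2 2 1
k=17  1 1 3 2 1
3 2 1 0 1
0 2 0 3 0
1 1 2 3 1
2 3 1 3 1
2 1 2 2 2
k=18  1 1 3 2 1
3 2 1 0 1
0 2 0 3 0
1 1 2 3 1
2 3 1 3 2
2 1 2 2 2
k=19  1 1 3 2 1
3 2 1 0 1
0 2 0 3 0
1 1 2 3 1
2 3 1 3 3
2 1 2 2 2
k=20  1 1 3 2 1
3 2 1 1 1
0 2 1 0 1
1 1 3 1 3
2 3 2 1 1
2 1 2 3 3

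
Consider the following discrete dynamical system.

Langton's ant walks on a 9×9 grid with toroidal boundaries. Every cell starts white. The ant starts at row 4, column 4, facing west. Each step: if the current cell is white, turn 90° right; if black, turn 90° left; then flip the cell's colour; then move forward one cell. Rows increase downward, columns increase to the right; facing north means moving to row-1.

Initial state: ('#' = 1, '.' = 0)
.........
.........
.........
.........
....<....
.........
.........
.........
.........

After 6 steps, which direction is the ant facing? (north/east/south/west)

west

0) .........
.........
.........
.........
....<....
.........
.........
.........
.........
1) .........
.........
.........
....^....
....#....
.........
.........
.........
.........
2) .........
.........
.........
....#>...
....#....
.........
.........
.........
.........
3) .........
.........
.........
....##...
....#v...
.........
.........
.........
.........
4) .........
.........
.........
....##...
....<#...
.........
.........
.........
.........
5) .........
.........
.........
....##...
.....#...
....v....
.........
.........
.........
6) .........
.........
.........
....##...
.....#...
...<#....
.........
.........
.........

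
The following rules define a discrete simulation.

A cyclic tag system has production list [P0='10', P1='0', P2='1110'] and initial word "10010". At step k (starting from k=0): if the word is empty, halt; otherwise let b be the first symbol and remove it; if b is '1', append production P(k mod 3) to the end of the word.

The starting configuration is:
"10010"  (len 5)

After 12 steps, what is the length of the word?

step 0: "10010"  (len 5)
step 1: "001010"  (len 6)
step 2: "01010"  (len 5)
step 3: "1010"  (len 4)
step 4: "01010"  (len 5)
step 5: "1010"  (len 4)
step 6: "0101110"  (len 7)
step 7: "101110"  (len 6)
step 8: "011100"  (len 6)
step 9: "11100"  (len 5)
step 10: "110010"  (len 6)
step 11: "100100"  (len 6)
step 12: "001001110"  (len 9)

9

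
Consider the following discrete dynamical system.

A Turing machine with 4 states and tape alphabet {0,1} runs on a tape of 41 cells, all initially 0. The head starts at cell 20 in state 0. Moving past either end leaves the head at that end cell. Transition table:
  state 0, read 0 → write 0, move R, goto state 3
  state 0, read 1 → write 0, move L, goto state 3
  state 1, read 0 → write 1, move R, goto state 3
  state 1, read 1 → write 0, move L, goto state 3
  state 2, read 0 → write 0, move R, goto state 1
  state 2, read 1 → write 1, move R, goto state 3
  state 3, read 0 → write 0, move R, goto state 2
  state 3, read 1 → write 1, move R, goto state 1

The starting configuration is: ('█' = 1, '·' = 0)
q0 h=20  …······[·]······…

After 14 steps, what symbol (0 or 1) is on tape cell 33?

[0] q0 h=20  …······[·]······…
[1] q3 h=21  …······[·]······…
[2] q2 h=22  …······[·]······…
[3] q1 h=23  …······[·]······…
[4] q3 h=24  …·····█[·]······…
[5] q2 h=25  …····█·[·]······…
[6] q1 h=26  …···█··[·]······…
[7] q3 h=27  …··█··█[·]······…
[8] q2 h=28  …·█··█·[·]······…
[9] q1 h=29  …█··█··[·]······…
[10] q3 h=30  …··█··█[·]······…
[11] q2 h=31  …·█··█·[·]······…
[12] q1 h=32  …█··█··[·]······…
[13] q3 h=33  …··█··█[·]······…
[14] q2 h=34  …·█··█·[·]······|

0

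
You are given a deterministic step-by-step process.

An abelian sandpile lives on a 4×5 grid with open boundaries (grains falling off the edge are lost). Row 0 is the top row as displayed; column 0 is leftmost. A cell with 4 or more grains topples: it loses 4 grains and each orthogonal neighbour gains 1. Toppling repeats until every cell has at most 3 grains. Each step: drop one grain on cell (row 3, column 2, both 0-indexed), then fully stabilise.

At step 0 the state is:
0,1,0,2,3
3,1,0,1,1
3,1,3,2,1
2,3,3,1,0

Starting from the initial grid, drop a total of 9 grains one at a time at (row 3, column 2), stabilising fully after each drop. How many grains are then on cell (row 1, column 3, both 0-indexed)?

step 0: 0,1,0,2,3
3,1,0,1,1
3,1,3,2,1
2,3,3,1,0
step 1: 0,1,0,2,3
3,1,1,1,1
3,3,0,3,1
3,0,2,2,0
step 2: 0,1,0,2,3
3,1,1,1,1
3,3,0,3,1
3,0,3,2,0
step 3: 0,1,0,2,3
3,1,1,1,1
3,3,1,3,1
3,1,0,3,0
step 4: 0,1,0,2,3
3,1,1,1,1
3,3,1,3,1
3,1,1,3,0
step 5: 0,1,0,2,3
3,1,1,1,1
3,3,1,3,1
3,1,2,3,0
step 6: 0,1,0,2,3
3,1,1,1,1
3,3,1,3,1
3,1,3,3,0
step 7: 0,1,0,2,3
3,1,1,2,1
3,3,3,0,2
3,2,1,1,1
step 8: 0,1,0,2,3
3,1,1,2,1
3,3,3,0,2
3,2,2,1,1
step 9: 0,1,0,2,3
3,1,1,2,1
3,3,3,0,2
3,2,3,1,1

2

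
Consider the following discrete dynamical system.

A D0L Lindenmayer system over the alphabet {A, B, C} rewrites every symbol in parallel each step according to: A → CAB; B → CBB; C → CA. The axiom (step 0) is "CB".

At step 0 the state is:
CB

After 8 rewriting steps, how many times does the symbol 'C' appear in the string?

0) CB
1) CACBB
2) CACABCACBBCBB
3) CACABCACABCBBCACABCACBBCBBCACBBCBB
4) CACABCACABCBBCACABCACABCBBCACBBCBBCACABCACABCBBCACABCACBBCBBCACBBCBBCACABCACBBCBBCACBBCBB
5) CACABCACABCBBCACABCACABCBBCACBBCBBCACABCACABCBBCACABCACABC…CBBCACABCACABCBBCACABCACBBCBBCACBBCBBCACABCACBBCBBCACBBCBB  (len 233)
6) CACABCACABCBBCACABCACABCBBCACBBCBBCACABCACABCBBCACABCACABC…CBBCACABCACABCBBCACABCACBBCBBCACBBCBBCACABCACBBCBBCACBBCBB  (len 610)
7) CACABCACABCBBCACABCACABCBBCACBBCBBCACABCACABCBBCACABCACABC…CBBCACABCACABCBBCACABCACBBCBBCACBBCBBCACABCACBBCBBCACBBCBB  (len 1597)
8) CACABCACABCBBCACABCACABCBBCACBBCBBCACABCACABCBBCACABCACABC…CBBCACABCACABCBBCACABCACBBCBBCACBBCBBCACABCACBBCBBCACBBCBB  (len 4181)

1597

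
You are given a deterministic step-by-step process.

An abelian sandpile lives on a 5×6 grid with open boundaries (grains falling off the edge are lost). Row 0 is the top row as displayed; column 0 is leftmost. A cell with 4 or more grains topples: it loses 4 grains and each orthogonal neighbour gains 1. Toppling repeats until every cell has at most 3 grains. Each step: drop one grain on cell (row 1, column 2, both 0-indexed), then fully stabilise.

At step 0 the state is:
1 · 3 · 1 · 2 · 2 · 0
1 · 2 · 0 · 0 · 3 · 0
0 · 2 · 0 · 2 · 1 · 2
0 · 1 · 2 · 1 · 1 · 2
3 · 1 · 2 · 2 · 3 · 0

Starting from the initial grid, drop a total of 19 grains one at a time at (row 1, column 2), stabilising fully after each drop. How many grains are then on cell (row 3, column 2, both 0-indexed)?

k=0  1 · 3 · 1 · 2 · 2 · 0
1 · 2 · 0 · 0 · 3 · 0
0 · 2 · 0 · 2 · 1 · 2
0 · 1 · 2 · 1 · 1 · 2
3 · 1 · 2 · 2 · 3 · 0
k=1  1 · 3 · 1 · 2 · 2 · 0
1 · 2 · 1 · 0 · 3 · 0
0 · 2 · 0 · 2 · 1 · 2
0 · 1 · 2 · 1 · 1 · 2
3 · 1 · 2 · 2 · 3 · 0
k=2  1 · 3 · 1 · 2 · 2 · 0
1 · 2 · 2 · 0 · 3 · 0
0 · 2 · 0 · 2 · 1 · 2
0 · 1 · 2 · 1 · 1 · 2
3 · 1 · 2 · 2 · 3 · 0
k=3  1 · 3 · 1 · 2 · 2 · 0
1 · 2 · 3 · 0 · 3 · 0
0 · 2 · 0 · 2 · 1 · 2
0 · 1 · 2 · 1 · 1 · 2
3 · 1 · 2 · 2 · 3 · 0
k=4  1 · 3 · 2 · 2 · 2 · 0
1 · 3 · 0 · 1 · 3 · 0
0 · 2 · 1 · 2 · 1 · 2
0 · 1 · 2 · 1 · 1 · 2
3 · 1 · 2 · 2 · 3 · 0
k=5  1 · 3 · 2 · 2 · 2 · 0
1 · 3 · 1 · 1 · 3 · 0
0 · 2 · 1 · 2 · 1 · 2
0 · 1 · 2 · 1 · 1 · 2
3 · 1 · 2 · 2 · 3 · 0
k=6  1 · 3 · 2 · 2 · 2 · 0
1 · 3 · 2 · 1 · 3 · 0
0 · 2 · 1 · 2 · 1 · 2
0 · 1 · 2 · 1 · 1 · 2
3 · 1 · 2 · 2 · 3 · 0
k=7  1 · 3 · 2 · 2 · 2 · 0
1 · 3 · 3 · 1 · 3 · 0
0 · 2 · 1 · 2 · 1 · 2
0 · 1 · 2 · 1 · 1 · 2
3 · 1 · 2 · 2 · 3 · 0
k=8  2 · 1 · 0 · 3 · 2 · 0
2 · 1 · 2 · 2 · 3 · 0
0 · 3 · 2 · 2 · 1 · 2
0 · 1 · 2 · 1 · 1 · 2
3 · 1 · 2 · 2 · 3 · 0
k=9  2 · 1 · 0 · 3 · 2 · 0
2 · 1 · 3 · 2 · 3 · 0
0 · 3 · 2 · 2 · 1 · 2
0 · 1 · 2 · 1 · 1 · 2
3 · 1 · 2 · 2 · 3 · 0
k=10  2 · 1 · 1 · 3 · 2 · 0
2 · 2 · 0 · 3 · 3 · 0
0 · 3 · 3 · 2 · 1 · 2
0 · 1 · 2 · 1 · 1 · 2
3 · 1 · 2 · 2 · 3 · 0
k=11  2 · 1 · 1 · 3 · 2 · 0
2 · 2 · 1 · 3 · 3 · 0
0 · 3 · 3 · 2 · 1 · 2
0 · 1 · 2 · 1 · 1 · 2
3 · 1 · 2 · 2 · 3 · 0
k=12  2 · 1 · 1 · 3 · 2 · 0
2 · 2 · 2 · 3 · 3 · 0
0 · 3 · 3 · 2 · 1 · 2
0 · 1 · 2 · 1 · 1 · 2
3 · 1 · 2 · 2 · 3 · 0
k=13  2 · 1 · 1 · 3 · 2 · 0
2 · 2 · 3 · 3 · 3 · 0
0 · 3 · 3 · 2 · 1 · 2
0 · 1 · 2 · 1 · 1 · 2
3 · 1 · 2 · 2 · 3 · 0
k=14  2 · 2 · 3 · 1 · 0 · 1
3 · 0 · 3 · 3 · 1 · 1
1 · 1 · 2 · 0 · 3 · 2
0 · 2 · 3 · 2 · 1 · 2
3 · 1 · 2 · 2 · 3 · 0
k=15  2 · 3 · 0 · 3 · 0 · 1
3 · 1 · 2 · 0 · 2 · 1
1 · 1 · 3 · 1 · 3 · 2
0 · 2 · 3 · 2 · 1 · 2
3 · 1 · 2 · 2 · 3 · 0
k=16  2 · 3 · 0 · 3 · 0 · 1
3 · 1 · 3 · 0 · 2 · 1
1 · 1 · 3 · 1 · 3 · 2
0 · 2 · 3 · 2 · 1 · 2
3 · 1 · 2 · 2 · 3 · 0
k=17  2 · 3 · 1 · 3 · 0 · 1
3 · 2 · 1 · 1 · 2 · 1
1 · 2 · 1 · 2 · 3 · 2
0 · 3 · 0 · 3 · 1 · 2
3 · 1 · 3 · 2 · 3 · 0
k=18  2 · 3 · 1 · 3 · 0 · 1
3 · 2 · 2 · 1 · 2 · 1
1 · 2 · 1 · 2 · 3 · 2
0 · 3 · 0 · 3 · 1 · 2
3 · 1 · 3 · 2 · 3 · 0
k=19  2 · 3 · 1 · 3 · 0 · 1
3 · 2 · 3 · 1 · 2 · 1
1 · 2 · 1 · 2 · 3 · 2
0 · 3 · 0 · 3 · 1 · 2
3 · 1 · 3 · 2 · 3 · 0

0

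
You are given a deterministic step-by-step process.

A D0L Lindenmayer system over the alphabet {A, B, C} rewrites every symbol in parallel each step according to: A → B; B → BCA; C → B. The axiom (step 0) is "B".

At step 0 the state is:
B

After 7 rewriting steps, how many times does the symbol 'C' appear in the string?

43

k=0  B
k=1  BCA
k=2  BCABB
k=3  BCABBBCABCA
k=4  BCABBBCABCABCABBBCABB
k=5  BCABBBCABCABCABBBCABBBCABBBCABCABCABBBCABCA
k=6  BCABBBCABCABCABBBCABBBCABBBCABCABCABBBCABCABCABBBCABCABCABBBCABBBCABBBCABCABCABBBCABB
k=7  BCABBBCABCABCABBBCABBBCABBBCABCABCABBBCABCABCABBBCABCABCAB…ABCABCABBBCABCABCABBBCABCABCABBBCABBBCABBBCABCABCABBBCABCA  (len 171)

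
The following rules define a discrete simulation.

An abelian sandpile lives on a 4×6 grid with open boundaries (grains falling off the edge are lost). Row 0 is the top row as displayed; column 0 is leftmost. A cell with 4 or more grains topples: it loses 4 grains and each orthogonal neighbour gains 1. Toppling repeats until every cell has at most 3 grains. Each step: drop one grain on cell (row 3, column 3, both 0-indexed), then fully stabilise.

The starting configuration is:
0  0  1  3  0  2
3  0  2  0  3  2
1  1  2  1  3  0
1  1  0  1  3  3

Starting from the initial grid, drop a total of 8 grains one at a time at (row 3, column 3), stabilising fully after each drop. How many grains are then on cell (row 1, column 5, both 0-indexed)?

t=0: 0  0  1  3  0  2
3  0  2  0  3  2
1  1  2  1  3  0
1  1  0  1  3  3
t=1: 0  0  1  3  0  2
3  0  2  0  3  2
1  1  2  1  3  0
1  1  0  2  3  3
t=2: 0  0  1  3  0  2
3  0  2  0  3  2
1  1  2  1  3  0
1  1  0  3  3  3
t=3: 0  0  1  3  1  2
3  0  2  1  0  3
1  1  2  3  1  2
1  1  1  1  2  0
t=4: 0  0  1  3  1  2
3  0  2  1  0  3
1  1  2  3  1  2
1  1  1  2  2  0
t=5: 0  0  1  3  1  2
3  0  2  1  0  3
1  1  2  3  1  2
1  1  1  3  2  0
t=6: 0  0  1  3  1  2
3  0  2  2  0  3
1  1  3  0  2  2
1  1  2  1  3  0
t=7: 0  0  1  3  1  2
3  0  2  2  0  3
1  1  3  0  2  2
1  1  2  2  3  0
t=8: 0  0  1  3  1  2
3  0  2  2  0  3
1  1  3  0  2  2
1  1  2  3  3  0

3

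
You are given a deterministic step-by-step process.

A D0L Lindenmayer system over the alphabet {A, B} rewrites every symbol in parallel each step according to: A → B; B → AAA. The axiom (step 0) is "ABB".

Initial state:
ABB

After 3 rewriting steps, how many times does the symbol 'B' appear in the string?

[0] ABB
[1] BAAAAAA
[2] AAABBBBBB
[3] BBBAAAAAAAAAAAAAAAAAA

3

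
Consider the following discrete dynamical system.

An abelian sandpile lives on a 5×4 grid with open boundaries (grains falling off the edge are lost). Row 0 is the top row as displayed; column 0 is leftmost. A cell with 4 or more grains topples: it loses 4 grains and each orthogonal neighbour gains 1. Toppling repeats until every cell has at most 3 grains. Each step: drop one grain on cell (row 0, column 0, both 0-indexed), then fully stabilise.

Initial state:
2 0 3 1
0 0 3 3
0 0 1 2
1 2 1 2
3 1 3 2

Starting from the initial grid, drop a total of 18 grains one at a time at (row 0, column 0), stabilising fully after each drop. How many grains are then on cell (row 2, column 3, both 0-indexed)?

3

k=0  2 0 3 1
0 0 3 3
0 0 1 2
1 2 1 2
3 1 3 2
k=1  3 0 3 1
0 0 3 3
0 0 1 2
1 2 1 2
3 1 3 2
k=2  0 1 3 1
1 0 3 3
0 0 1 2
1 2 1 2
3 1 3 2
k=3  1 1 3 1
1 0 3 3
0 0 1 2
1 2 1 2
3 1 3 2
k=4  2 1 3 1
1 0 3 3
0 0 1 2
1 2 1 2
3 1 3 2
k=5  3 1 3 1
1 0 3 3
0 0 1 2
1 2 1 2
3 1 3 2
k=6  0 2 3 1
2 0 3 3
0 0 1 2
1 2 1 2
3 1 3 2
k=7  1 2 3 1
2 0 3 3
0 0 1 2
1 2 1 2
3 1 3 2
k=8  2 2 3 1
2 0 3 3
0 0 1 2
1 2 1 2
3 1 3 2
k=9  3 2 3 1
2 0 3 3
0 0 1 2
1 2 1 2
3 1 3 2
k=10  0 3 3 1
3 0 3 3
0 0 1 2
1 2 1 2
3 1 3 2
k=11  1 3 3 1
3 0 3 3
0 0 1 2
1 2 1 2
3 1 3 2
k=12  2 3 3 1
3 0 3 3
0 0 1 2
1 2 1 2
3 1 3 2
k=13  3 3 3 1
3 0 3 3
0 0 1 2
1 2 1 2
3 1 3 2
k=14  2 1 1 3
0 3 1 0
1 0 2 3
1 2 1 2
3 1 3 2
k=15  3 1 1 3
0 3 1 0
1 0 2 3
1 2 1 2
3 1 3 2
k=16  0 2 1 3
1 3 1 0
1 0 2 3
1 2 1 2
3 1 3 2
k=17  1 2 1 3
1 3 1 0
1 0 2 3
1 2 1 2
3 1 3 2
k=18  2 2 1 3
1 3 1 0
1 0 2 3
1 2 1 2
3 1 3 2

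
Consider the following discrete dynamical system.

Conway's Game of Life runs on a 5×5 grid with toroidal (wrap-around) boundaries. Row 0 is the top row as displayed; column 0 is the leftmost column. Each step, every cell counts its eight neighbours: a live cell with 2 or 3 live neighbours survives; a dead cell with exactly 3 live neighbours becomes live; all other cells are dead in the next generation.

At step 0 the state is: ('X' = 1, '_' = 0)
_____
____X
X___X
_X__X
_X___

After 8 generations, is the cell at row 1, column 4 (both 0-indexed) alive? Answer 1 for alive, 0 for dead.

1

k=0  _____
____X
X___X
_X__X
_X___
k=1  _____
X___X
___XX
_X__X
X____
k=2  X___X
X__XX
___X_
___XX
X____
k=3  _X_X_
X__X_
X_X__
___XX
X__X_
k=4  XX_X_
X__X_
XXX__
XXXX_
X__X_
k=5  XX_X_
___X_
_____
___X_
___X_
k=6  ___X_
__X_X
_____
_____
___X_
k=7  __XXX
___X_
_____
_____
_____
k=8  __XXX
__XXX
_____
_____
___X_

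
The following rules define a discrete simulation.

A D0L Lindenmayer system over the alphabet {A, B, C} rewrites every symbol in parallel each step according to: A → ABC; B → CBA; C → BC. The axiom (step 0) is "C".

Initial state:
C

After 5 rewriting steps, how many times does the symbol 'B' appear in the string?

[0] C
[1] BC
[2] CBABC
[3] BCCBAABCCBABC
[4] CBABCBCCBAABCABCCBABCBCCBAABCCBABC
[5] BCCBAABCCBABCCBABCBCCBAABCABCCBABCABCCBABCBCCBAABCCBABCCBABCBCCBAABCABCCBABCBCCBAABCCBABC

34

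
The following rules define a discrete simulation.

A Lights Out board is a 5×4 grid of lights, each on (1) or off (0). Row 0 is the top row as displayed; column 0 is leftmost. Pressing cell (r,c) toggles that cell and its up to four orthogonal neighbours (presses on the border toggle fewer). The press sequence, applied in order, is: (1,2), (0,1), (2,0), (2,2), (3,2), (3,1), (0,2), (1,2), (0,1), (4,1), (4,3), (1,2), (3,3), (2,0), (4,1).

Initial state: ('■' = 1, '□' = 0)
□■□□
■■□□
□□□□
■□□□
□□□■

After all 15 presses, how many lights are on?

8

gen 0: □■□□
■■□□
□□□□
■□□□
□□□■
gen 1: □■■□
■□■■
□□■□
■□□□
□□□■
gen 2: ■□□□
■■■■
□□■□
■□□□
□□□■
gen 3: ■□□□
□■■■
■■■□
□□□□
□□□■
gen 4: ■□□□
□■□■
■□□■
□□■□
□□□■
gen 5: ■□□□
□■□■
■□■■
□■□■
□□■■
gen 6: ■□□□
□■□■
■■■■
■□■■
□■■■
gen 7: ■■■■
□■■■
■■■■
■□■■
□■■■
gen 8: ■■□■
□□□□
■■□■
■□■■
□■■■
gen 9: □□■■
□■□□
■■□■
■□■■
□■■■
gen 10: □□■■
□■□□
■■□■
■■■■
■□□■
gen 11: □□■■
□■□□
■■□■
■■■□
■□■□
gen 12: □□□■
□□■■
■■■■
■■■□
■□■□
gen 13: □□□■
□□■■
■■■□
■■□■
■□■■
gen 14: □□□■
■□■■
□□■□
□■□■
■□■■
gen 15: □□□■
■□■■
□□■□
□□□■
□■□■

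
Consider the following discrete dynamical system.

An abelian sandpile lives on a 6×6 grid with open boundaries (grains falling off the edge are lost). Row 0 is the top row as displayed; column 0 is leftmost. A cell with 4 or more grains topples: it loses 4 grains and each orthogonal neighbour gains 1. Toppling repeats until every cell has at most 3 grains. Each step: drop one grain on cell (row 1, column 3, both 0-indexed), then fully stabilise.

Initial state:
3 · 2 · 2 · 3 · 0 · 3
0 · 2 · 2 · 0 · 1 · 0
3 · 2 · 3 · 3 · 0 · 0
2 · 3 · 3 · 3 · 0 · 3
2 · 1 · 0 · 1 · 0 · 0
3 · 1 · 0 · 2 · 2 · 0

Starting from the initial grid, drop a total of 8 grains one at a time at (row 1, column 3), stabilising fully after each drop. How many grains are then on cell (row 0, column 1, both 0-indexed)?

1

step 0: 3 · 2 · 2 · 3 · 0 · 3
0 · 2 · 2 · 0 · 1 · 0
3 · 2 · 3 · 3 · 0 · 0
2 · 3 · 3 · 3 · 0 · 3
2 · 1 · 0 · 1 · 0 · 0
3 · 1 · 0 · 2 · 2 · 0
step 1: 3 · 2 · 2 · 3 · 0 · 3
0 · 2 · 2 · 1 · 1 · 0
3 · 2 · 3 · 3 · 0 · 0
2 · 3 · 3 · 3 · 0 · 3
2 · 1 · 0 · 1 · 0 · 0
3 · 1 · 0 · 2 · 2 · 0
step 2: 3 · 2 · 2 · 3 · 0 · 3
0 · 2 · 2 · 2 · 1 · 0
3 · 2 · 3 · 3 · 0 · 0
2 · 3 · 3 · 3 · 0 · 3
2 · 1 · 0 · 1 · 0 · 0
3 · 1 · 0 · 2 · 2 · 0
step 3: 3 · 2 · 2 · 3 · 0 · 3
0 · 2 · 2 · 3 · 1 · 0
3 · 2 · 3 · 3 · 0 · 0
2 · 3 · 3 · 3 · 0 · 3
2 · 1 · 0 · 1 · 0 · 0
3 · 1 · 0 · 2 · 2 · 0
step 4: 0 · 1 · 1 · 1 · 1 · 3
3 · 1 · 2 · 3 · 2 · 0
1 · 2 · 3 · 2 · 1 · 0
0 · 2 · 2 · 1 · 1 · 3
3 · 2 · 1 · 2 · 0 · 0
3 · 1 · 0 · 2 · 2 · 0
step 5: 0 · 1 · 1 · 2 · 1 · 3
3 · 1 · 3 · 0 · 3 · 0
1 · 2 · 3 · 3 · 1 · 0
0 · 2 · 2 · 1 · 1 · 3
3 · 2 · 1 · 2 · 0 · 0
3 · 1 · 0 · 2 · 2 · 0
step 6: 0 · 1 · 1 · 2 · 1 · 3
3 · 1 · 3 · 1 · 3 · 0
1 · 2 · 3 · 3 · 1 · 0
0 · 2 · 2 · 1 · 1 · 3
3 · 2 · 1 · 2 · 0 · 0
3 · 1 · 0 · 2 · 2 · 0
step 7: 0 · 1 · 1 · 2 · 1 · 3
3 · 1 · 3 · 2 · 3 · 0
1 · 2 · 3 · 3 · 1 · 0
0 · 2 · 2 · 1 · 1 · 3
3 · 2 · 1 · 2 · 0 · 0
3 · 1 · 0 · 2 · 2 · 0
step 8: 0 · 1 · 1 · 2 · 1 · 3
3 · 1 · 3 · 3 · 3 · 0
1 · 2 · 3 · 3 · 1 · 0
0 · 2 · 2 · 1 · 1 · 3
3 · 2 · 1 · 2 · 0 · 0
3 · 1 · 0 · 2 · 2 · 0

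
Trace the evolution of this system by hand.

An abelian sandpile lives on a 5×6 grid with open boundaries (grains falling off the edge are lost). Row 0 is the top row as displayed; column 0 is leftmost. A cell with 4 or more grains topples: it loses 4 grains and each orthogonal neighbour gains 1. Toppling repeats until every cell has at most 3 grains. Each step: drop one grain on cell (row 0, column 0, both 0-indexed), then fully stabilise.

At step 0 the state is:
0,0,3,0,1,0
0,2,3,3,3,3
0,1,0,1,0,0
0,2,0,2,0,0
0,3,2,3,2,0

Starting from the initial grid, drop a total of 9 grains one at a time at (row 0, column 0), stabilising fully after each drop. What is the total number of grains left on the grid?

39

gen 0: 0,0,3,0,1,0
0,2,3,3,3,3
0,1,0,1,0,0
0,2,0,2,0,0
0,3,2,3,2,0
gen 1: 1,0,3,0,1,0
0,2,3,3,3,3
0,1,0,1,0,0
0,2,0,2,0,0
0,3,2,3,2,0
gen 2: 2,0,3,0,1,0
0,2,3,3,3,3
0,1,0,1,0,0
0,2,0,2,0,0
0,3,2,3,2,0
gen 3: 3,0,3,0,1,0
0,2,3,3,3,3
0,1,0,1,0,0
0,2,0,2,0,0
0,3,2,3,2,0
gen 4: 0,1,3,0,1,0
1,2,3,3,3,3
0,1,0,1,0,0
0,2,0,2,0,0
0,3,2,3,2,0
gen 5: 1,1,3,0,1,0
1,2,3,3,3,3
0,1,0,1,0,0
0,2,0,2,0,0
0,3,2,3,2,0
gen 6: 2,1,3,0,1,0
1,2,3,3,3,3
0,1,0,1,0,0
0,2,0,2,0,0
0,3,2,3,2,0
gen 7: 3,1,3,0,1,0
1,2,3,3,3,3
0,1,0,1,0,0
0,2,0,2,0,0
0,3,2,3,2,0
gen 8: 0,2,3,0,1,0
2,2,3,3,3,3
0,1,0,1,0,0
0,2,0,2,0,0
0,3,2,3,2,0
gen 9: 1,2,3,0,1,0
2,2,3,3,3,3
0,1,0,1,0,0
0,2,0,2,0,0
0,3,2,3,2,0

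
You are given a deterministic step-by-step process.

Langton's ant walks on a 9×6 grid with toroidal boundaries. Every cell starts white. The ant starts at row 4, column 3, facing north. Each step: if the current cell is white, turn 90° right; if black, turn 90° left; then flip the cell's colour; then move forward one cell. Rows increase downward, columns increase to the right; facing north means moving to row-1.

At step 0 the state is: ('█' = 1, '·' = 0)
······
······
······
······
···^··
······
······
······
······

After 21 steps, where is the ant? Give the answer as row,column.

6,0

0) ······
······
······
······
···^··
······
······
······
······
1) ······
······
······
······
···█>·
······
······
······
······
2) ······
······
······
······
···██·
····v·
······
······
······
3) ······
······
······
······
···██·
···<█·
······
······
······
4) ······
······
······
······
···^█·
···██·
······
······
······
5) ······
······
······
······
··<·█·
···██·
······
······
······
6) ······
······
······
··^···
··█·█·
···██·
······
······
······
7) ······
······
······
··█>··
··█·█·
···██·
······
······
······
8) ······
······
······
··██··
··█v█·
···██·
······
······
······
9) ······
······
······
··██··
··<██·
···██·
······
······
······
10) ······
······
······
··██··
···██·
··v██·
······
······
······
11) ······
······
······
··██··
···██·
·<███·
······
······
······
12) ······
······
······
··██··
·^·██·
·████·
······
······
······
13) ······
······
······
··██··
·█>██·
·████·
······
······
······
14) ······
······
······
··██··
·████·
·█v██·
······
······
······
15) ······
······
······
··██··
·████·
·█·>█·
······
······
······
16) ······
······
······
··██··
·██^█·
·█··█·
······
······
······
17) ······
······
······
··██··
·█<·█·
·█··█·
······
······
······
18) ······
······
······
··██··
·█··█·
·█v·█·
······
······
······
19) ······
······
······
··██··
·█··█·
·<█·█·
······
······
······
20) ······
······
······
··██··
·█··█·
··█·█·
·v····
······
······
21) ······
······
······
··██··
·█··█·
··█·█·
<█····
······
······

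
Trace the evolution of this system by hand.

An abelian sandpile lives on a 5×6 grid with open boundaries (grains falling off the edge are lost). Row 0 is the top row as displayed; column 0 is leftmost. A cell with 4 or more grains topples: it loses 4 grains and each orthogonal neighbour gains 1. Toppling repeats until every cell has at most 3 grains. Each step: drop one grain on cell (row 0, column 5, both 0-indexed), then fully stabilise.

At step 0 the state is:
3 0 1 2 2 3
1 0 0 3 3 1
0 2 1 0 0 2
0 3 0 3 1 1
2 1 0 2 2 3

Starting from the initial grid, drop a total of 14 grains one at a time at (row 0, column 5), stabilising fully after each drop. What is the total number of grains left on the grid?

[0] 3 0 1 2 2 3
1 0 0 3 3 1
0 2 1 0 0 2
0 3 0 3 1 1
2 1 0 2 2 3
[1] 3 0 1 2 3 0
1 0 0 3 3 2
0 2 1 0 0 2
0 3 0 3 1 1
2 1 0 2 2 3
[2] 3 0 1 2 3 1
1 0 0 3 3 2
0 2 1 0 0 2
0 3 0 3 1 1
2 1 0 2 2 3
[3] 3 0 1 2 3 2
1 0 0 3 3 2
0 2 1 0 0 2
0 3 0 3 1 1
2 1 0 2 2 3
[4] 3 0 1 2 3 3
1 0 0 3 3 2
0 2 1 0 0 2
0 3 0 3 1 1
2 1 0 2 2 3
[5] 3 0 2 0 2 2
1 0 1 1 2 0
0 2 1 1 1 3
0 3 0 3 1 1
2 1 0 2 2 3
[6] 3 0 2 0 2 3
1 0 1 1 2 0
0 2 1 1 1 3
0 3 0 3 1 1
2 1 0 2 2 3
[7] 3 0 2 0 3 0
1 0 1 1 2 1
0 2 1 1 1 3
0 3 0 3 1 1
2 1 0 2 2 3
[8] 3 0 2 0 3 1
1 0 1 1 2 1
0 2 1 1 1 3
0 3 0 3 1 1
2 1 0 2 2 3
[9] 3 0 2 0 3 2
1 0 1 1 2 1
0 2 1 1 1 3
0 3 0 3 1 1
2 1 0 2 2 3
[10] 3 0 2 0 3 3
1 0 1 1 2 1
0 2 1 1 1 3
0 3 0 3 1 1
2 1 0 2 2 3
[11] 3 0 2 1 0 1
1 0 1 1 3 2
0 2 1 1 1 3
0 3 0 3 1 1
2 1 0 2 2 3
[12] 3 0 2 1 0 2
1 0 1 1 3 2
0 2 1 1 1 3
0 3 0 3 1 1
2 1 0 2 2 3
[13] 3 0 2 1 0 3
1 0 1 1 3 2
0 2 1 1 1 3
0 3 0 3 1 1
2 1 0 2 2 3
[14] 3 0 2 1 1 0
1 0 1 1 3 3
0 2 1 1 1 3
0 3 0 3 1 1
2 1 0 2 2 3

42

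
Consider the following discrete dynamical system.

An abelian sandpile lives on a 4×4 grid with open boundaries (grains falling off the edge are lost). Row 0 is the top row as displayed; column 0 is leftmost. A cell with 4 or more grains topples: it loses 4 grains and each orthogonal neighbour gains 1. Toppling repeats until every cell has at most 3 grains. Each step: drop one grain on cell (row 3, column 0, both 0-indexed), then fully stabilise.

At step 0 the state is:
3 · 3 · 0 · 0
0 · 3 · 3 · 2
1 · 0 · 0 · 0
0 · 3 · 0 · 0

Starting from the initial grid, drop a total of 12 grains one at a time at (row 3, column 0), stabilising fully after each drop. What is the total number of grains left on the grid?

22

step 0: 3 · 3 · 0 · 0
0 · 3 · 3 · 2
1 · 0 · 0 · 0
0 · 3 · 0 · 0
step 1: 3 · 3 · 0 · 0
0 · 3 · 3 · 2
1 · 0 · 0 · 0
1 · 3 · 0 · 0
step 2: 3 · 3 · 0 · 0
0 · 3 · 3 · 2
1 · 0 · 0 · 0
2 · 3 · 0 · 0
step 3: 3 · 3 · 0 · 0
0 · 3 · 3 · 2
1 · 0 · 0 · 0
3 · 3 · 0 · 0
step 4: 3 · 3 · 0 · 0
0 · 3 · 3 · 2
2 · 1 · 0 · 0
1 · 0 · 1 · 0
step 5: 3 · 3 · 0 · 0
0 · 3 · 3 · 2
2 · 1 · 0 · 0
2 · 0 · 1 · 0
step 6: 3 · 3 · 0 · 0
0 · 3 · 3 · 2
2 · 1 · 0 · 0
3 · 0 · 1 · 0
step 7: 3 · 3 · 0 · 0
0 · 3 · 3 · 2
3 · 1 · 0 · 0
0 · 1 · 1 · 0
step 8: 3 · 3 · 0 · 0
0 · 3 · 3 · 2
3 · 1 · 0 · 0
1 · 1 · 1 · 0
step 9: 3 · 3 · 0 · 0
0 · 3 · 3 · 2
3 · 1 · 0 · 0
2 · 1 · 1 · 0
step 10: 3 · 3 · 0 · 0
0 · 3 · 3 · 2
3 · 1 · 0 · 0
3 · 1 · 1 · 0
step 11: 3 · 3 · 0 · 0
1 · 3 · 3 · 2
0 · 2 · 0 · 0
1 · 2 · 1 · 0
step 12: 3 · 3 · 0 · 0
1 · 3 · 3 · 2
0 · 2 · 0 · 0
2 · 2 · 1 · 0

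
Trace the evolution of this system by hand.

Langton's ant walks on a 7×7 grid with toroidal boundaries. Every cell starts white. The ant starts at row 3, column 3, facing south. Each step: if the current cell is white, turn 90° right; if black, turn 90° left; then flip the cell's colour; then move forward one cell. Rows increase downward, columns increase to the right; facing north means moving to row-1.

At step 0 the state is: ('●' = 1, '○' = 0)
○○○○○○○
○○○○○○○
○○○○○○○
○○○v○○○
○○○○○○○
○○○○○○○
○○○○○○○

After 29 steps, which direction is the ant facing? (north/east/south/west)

t=0: ○○○○○○○
○○○○○○○
○○○○○○○
○○○v○○○
○○○○○○○
○○○○○○○
○○○○○○○
t=1: ○○○○○○○
○○○○○○○
○○○○○○○
○○<●○○○
○○○○○○○
○○○○○○○
○○○○○○○
t=2: ○○○○○○○
○○○○○○○
○○^○○○○
○○●●○○○
○○○○○○○
○○○○○○○
○○○○○○○
t=3: ○○○○○○○
○○○○○○○
○○●>○○○
○○●●○○○
○○○○○○○
○○○○○○○
○○○○○○○
t=4: ○○○○○○○
○○○○○○○
○○●●○○○
○○●v○○○
○○○○○○○
○○○○○○○
○○○○○○○
t=5: ○○○○○○○
○○○○○○○
○○●●○○○
○○●○>○○
○○○○○○○
○○○○○○○
○○○○○○○
t=6: ○○○○○○○
○○○○○○○
○○●●○○○
○○●○●○○
○○○○v○○
○○○○○○○
○○○○○○○
t=7: ○○○○○○○
○○○○○○○
○○●●○○○
○○●○●○○
○○○<●○○
○○○○○○○
○○○○○○○
t=8: ○○○○○○○
○○○○○○○
○○●●○○○
○○●^●○○
○○○●●○○
○○○○○○○
○○○○○○○
t=9: ○○○○○○○
○○○○○○○
○○●●○○○
○○●●>○○
○○○●●○○
○○○○○○○
○○○○○○○
t=10: ○○○○○○○
○○○○○○○
○○●●^○○
○○●●○○○
○○○●●○○
○○○○○○○
○○○○○○○
t=11: ○○○○○○○
○○○○○○○
○○●●●>○
○○●●○○○
○○○●●○○
○○○○○○○
○○○○○○○
t=12: ○○○○○○○
○○○○○○○
○○●●●●○
○○●●○v○
○○○●●○○
○○○○○○○
○○○○○○○
t=13: ○○○○○○○
○○○○○○○
○○●●●●○
○○●●<●○
○○○●●○○
○○○○○○○
○○○○○○○
t=14: ○○○○○○○
○○○○○○○
○○●●^●○
○○●●●●○
○○○●●○○
○○○○○○○
○○○○○○○
t=15: ○○○○○○○
○○○○○○○
○○●<○●○
○○●●●●○
○○○●●○○
○○○○○○○
○○○○○○○
t=16: ○○○○○○○
○○○○○○○
○○●○○●○
○○●v●●○
○○○●●○○
○○○○○○○
○○○○○○○
t=17: ○○○○○○○
○○○○○○○
○○●○○●○
○○●○>●○
○○○●●○○
○○○○○○○
○○○○○○○
t=18: ○○○○○○○
○○○○○○○
○○●○^●○
○○●○○●○
○○○●●○○
○○○○○○○
○○○○○○○
t=19: ○○○○○○○
○○○○○○○
○○●○●>○
○○●○○●○
○○○●●○○
○○○○○○○
○○○○○○○
t=20: ○○○○○○○
○○○○○^○
○○●○●○○
○○●○○●○
○○○●●○○
○○○○○○○
○○○○○○○
t=21: ○○○○○○○
○○○○○●>
○○●○●○○
○○●○○●○
○○○●●○○
○○○○○○○
○○○○○○○
t=22: ○○○○○○○
○○○○○●●
○○●○●○v
○○●○○●○
○○○●●○○
○○○○○○○
○○○○○○○
t=23: ○○○○○○○
○○○○○●●
○○●○●<●
○○●○○●○
○○○●●○○
○○○○○○○
○○○○○○○
t=24: ○○○○○○○
○○○○○^●
○○●○●●●
○○●○○●○
○○○●●○○
○○○○○○○
○○○○○○○
t=25: ○○○○○○○
○○○○<○●
○○●○●●●
○○●○○●○
○○○●●○○
○○○○○○○
○○○○○○○
t=26: ○○○○^○○
○○○○●○●
○○●○●●●
○○●○○●○
○○○●●○○
○○○○○○○
○○○○○○○
t=27: ○○○○●>○
○○○○●○●
○○●○●●●
○○●○○●○
○○○●●○○
○○○○○○○
○○○○○○○
t=28: ○○○○●●○
○○○○●v●
○○●○●●●
○○●○○●○
○○○●●○○
○○○○○○○
○○○○○○○
t=29: ○○○○●●○
○○○○<●●
○○●○●●●
○○●○○●○
○○○●●○○
○○○○○○○
○○○○○○○

west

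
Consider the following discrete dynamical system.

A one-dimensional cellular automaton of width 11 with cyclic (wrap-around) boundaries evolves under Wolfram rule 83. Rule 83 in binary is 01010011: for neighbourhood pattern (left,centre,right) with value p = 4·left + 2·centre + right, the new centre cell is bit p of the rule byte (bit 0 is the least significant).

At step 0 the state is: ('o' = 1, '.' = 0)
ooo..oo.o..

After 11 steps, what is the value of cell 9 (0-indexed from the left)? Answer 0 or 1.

step 0: ooo..oo.o..
step 1: ..ooo.o..oo
step 2: oo..o..oo.o
step 3: .ooo.oo.o..
step 4: o..o..o..oo
step 5: ooo.oo.oo..
step 6: ..o..o..ooo
step 7: oo.oo.oo..o
step 8: .o..o..ooo.
step 9: o.oo.oo..oo
step 10: o..o..ooo..
step 11: .oo.oo..ooo

1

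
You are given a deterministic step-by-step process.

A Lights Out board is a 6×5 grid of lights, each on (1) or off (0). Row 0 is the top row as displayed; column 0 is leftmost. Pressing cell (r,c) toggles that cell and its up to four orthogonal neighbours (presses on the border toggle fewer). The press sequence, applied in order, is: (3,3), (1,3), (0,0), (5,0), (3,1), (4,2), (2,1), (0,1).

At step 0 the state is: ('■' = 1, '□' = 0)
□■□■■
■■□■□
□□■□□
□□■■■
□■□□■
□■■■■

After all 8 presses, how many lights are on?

15

0) □■□■■
■■□■□
□□■□□
□□■■■
□■□□■
□■■■■
1) □■□■■
■■□■□
□□■■□
□□□□□
□■□■■
□■■■■
2) □■□□■
■■■□■
□□■□□
□□□□□
□■□■■
□■■■■
3) ■□□□■
□■■□■
□□■□□
□□□□□
□■□■■
□■■■■
4) ■□□□■
□■■□■
□□■□□
□□□□□
■■□■■
■□■■■
5) ■□□□■
□■■□■
□■■□□
■■■□□
■□□■■
■□■■■
6) ■□□□■
□■■□■
□■■□□
■■□□□
■■■□■
■□□■■
7) ■□□□■
□□■□■
■□□□□
■□□□□
■■■□■
■□□■■
8) □■■□■
□■■□■
■□□□□
■□□□□
■■■□■
■□□■■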